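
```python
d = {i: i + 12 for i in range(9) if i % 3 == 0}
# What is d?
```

{0: 12, 3: 15, 6: 18}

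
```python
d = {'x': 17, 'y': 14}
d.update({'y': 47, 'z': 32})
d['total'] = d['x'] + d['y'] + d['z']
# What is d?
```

After line 1: d = {'x': 17, 'y': 14}
After line 2 (y overwritten, z added): d = {'x': 17, 'y': 47, 'z': 32}
After line 3 (total = 17 + 47 + 32 = 96): d = {'x': 17, 'y': 47, 'z': 32, 'total': 96}

{'x': 17, 'y': 47, 'z': 32, 'total': 96}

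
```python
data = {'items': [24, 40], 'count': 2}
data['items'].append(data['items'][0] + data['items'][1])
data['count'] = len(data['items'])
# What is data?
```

After line 1: data = {'items': [24, 40], 'count': 2}
After line 2 (append 24 + 40 = 64): data = {'items': [24, 40, 64], 'count': 2}
After line 3 (count = len(items) = 3): data = {'items': [24, 40, 64], 'count': 3}

{'items': [24, 40, 64], 'count': 3}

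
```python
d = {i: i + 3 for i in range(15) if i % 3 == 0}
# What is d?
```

{0: 3, 3: 6, 6: 9, 9: 12, 12: 15}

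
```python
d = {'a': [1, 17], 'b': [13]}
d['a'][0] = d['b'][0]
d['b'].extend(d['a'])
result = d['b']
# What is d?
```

After line 1: d = {'a': [1, 17], 'b': [13]}
After line 2 (a[0] = b[0] = 13): d = {'a': [13, 17], 'b': [13]}
After line 3 (b.extend(a) appends [13, 17]): d = {'a': [13, 17], 'b': [13, 13, 17]}
After line 4: result = d['b'] = [13, 13, 17]

{'a': [13, 17], 'b': [13, 13, 17]}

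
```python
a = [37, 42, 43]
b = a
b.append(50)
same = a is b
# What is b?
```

After line 1: a = [37, 42, 43]
After line 2 (b = a is an alias, same object): a = [37, 42, 43], b = [37, 42, 43]
After line 3 (b.append mutates the shared list): a = [37, 42, 43, 50], b = [37, 42, 43, 50]
After line 4 (same = a is b; same object -> True): same = True

[37, 42, 43, 50]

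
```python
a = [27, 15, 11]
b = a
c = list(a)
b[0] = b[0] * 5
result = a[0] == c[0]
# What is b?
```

After line 1: a = [27, 15, 11]
After line 2 (b = a, alias): a = [27, 15, 11], b = [27, 15, 11]
After line 3 (c = list(a) is a copy, new object): c = [27, 15, 11]
After line 4 (b[0] = 27 * 5 = 135; mutates shared a/b): a = b = [135, 15, 11], c = [27, 15, 11]
After line 5 (a[0] = 135, c[0] = 27; result = False)

[135, 15, 11]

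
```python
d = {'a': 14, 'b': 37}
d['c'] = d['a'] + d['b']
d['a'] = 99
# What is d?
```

After line 1: d = {'a': 14, 'b': 37}
After line 2 (d['c'] = 14 + 37): d = {'a': 14, 'b': 37, 'c': 51}
After line 3: d = {'a': 99, 'b': 37, 'c': 51}

{'a': 99, 'b': 37, 'c': 51}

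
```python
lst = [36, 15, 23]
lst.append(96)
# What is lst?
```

[36, 15, 23, 96]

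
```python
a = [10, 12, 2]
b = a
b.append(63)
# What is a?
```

After line 1: a = [10, 12, 2]
After line 2 (b = a is an alias, same object): a = [10, 12, 2], b = [10, 12, 2]
After line 3 (b.append mutates the shared list): a = [10, 12, 2, 63], b = [10, 12, 2, 63]

[10, 12, 2, 63]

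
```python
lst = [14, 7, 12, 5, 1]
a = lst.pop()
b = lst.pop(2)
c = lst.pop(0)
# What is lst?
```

After line 1: lst = [14, 7, 12, 5, 1]
After line 2 (pop() -> a = 1): lst = [14, 7, 12, 5]
After line 3 (pop(2) -> b = 12): lst = [14, 7, 5]
After line 4 (pop(0) -> c = 14): lst = [7, 5]

[7, 5]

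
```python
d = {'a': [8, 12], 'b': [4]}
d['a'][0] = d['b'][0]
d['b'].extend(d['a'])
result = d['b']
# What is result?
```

After line 1: d = {'a': [8, 12], 'b': [4]}
After line 2 (a[0] = b[0] = 4): d = {'a': [4, 12], 'b': [4]}
After line 3 (b.extend(a) appends [4, 12]): d = {'a': [4, 12], 'b': [4, 4, 12]}
After line 4: result = d['b'] = [4, 4, 12]

[4, 4, 12]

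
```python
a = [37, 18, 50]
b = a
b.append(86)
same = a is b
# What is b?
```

After line 1: a = [37, 18, 50]
After line 2 (b = a is an alias, same object): a = [37, 18, 50], b = [37, 18, 50]
After line 3 (b.append mutates the shared list): a = [37, 18, 50, 86], b = [37, 18, 50, 86]
After line 4 (same = a is b; same object -> True): same = True

[37, 18, 50, 86]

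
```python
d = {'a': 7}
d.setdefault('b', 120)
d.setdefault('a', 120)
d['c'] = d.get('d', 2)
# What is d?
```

After line 1: d = {'a': 7}
After line 2 (setdefault adds 'b'=120): d = {'a': 7, 'b': 120}
After line 3 (setdefault 'a' no-op, already exists): d = {'a': 7, 'b': 120}
After line 4 (get('d', 2) returns default since 'd' not in d): d = {'a': 7, 'b': 120, 'c': 2}

{'a': 7, 'b': 120, 'c': 2}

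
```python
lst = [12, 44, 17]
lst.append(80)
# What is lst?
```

[12, 44, 17, 80]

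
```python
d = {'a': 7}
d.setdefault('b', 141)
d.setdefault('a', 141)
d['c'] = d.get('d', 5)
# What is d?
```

After line 1: d = {'a': 7}
After line 2 (setdefault adds 'b'=141): d = {'a': 7, 'b': 141}
After line 3 (setdefault 'a' no-op, already exists): d = {'a': 7, 'b': 141}
After line 4 (get('d', 5) returns default since 'd' not in d): d = {'a': 7, 'b': 141, 'c': 5}

{'a': 7, 'b': 141, 'c': 5}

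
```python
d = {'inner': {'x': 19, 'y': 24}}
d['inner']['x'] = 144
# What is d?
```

After line 1: d = {'inner': {'x': 19, 'y': 24}}
After line 2 (inner x overwritten): d = {'inner': {'x': 144, 'y': 24}}

{'inner': {'x': 144, 'y': 24}}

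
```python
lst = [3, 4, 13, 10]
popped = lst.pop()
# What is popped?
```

10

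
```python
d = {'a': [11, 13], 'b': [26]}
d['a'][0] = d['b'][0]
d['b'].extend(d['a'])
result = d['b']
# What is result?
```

After line 1: d = {'a': [11, 13], 'b': [26]}
After line 2 (a[0] = b[0] = 26): d = {'a': [26, 13], 'b': [26]}
After line 3 (b.extend(a) appends [26, 13]): d = {'a': [26, 13], 'b': [26, 26, 13]}
After line 4: result = d['b'] = [26, 26, 13]

[26, 26, 13]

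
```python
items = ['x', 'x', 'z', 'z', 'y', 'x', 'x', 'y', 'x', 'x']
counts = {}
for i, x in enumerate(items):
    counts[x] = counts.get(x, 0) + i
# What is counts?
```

Initial: counts = {}, items = ['x', 'x', 'z', 'z', 'y', 'x', 'x', 'y', 'x', 'x']
i=0, x='x': counts = {'x': 0}
i=1, x='x': counts = {'x': 1}
i=2, x='z': counts = {'x': 1, 'z': 2}
i=3, x='z': counts = {'x': 1, 'z': 5}
i=4, x='y': counts = {'x': 1, 'z': 5, 'y': 4}
i=5, x='x': counts = {'x': 6, 'z': 5, 'y': 4}
i=6, x='x': counts = {'x': 12, 'z': 5, 'y': 4}
i=7, x='y': counts = {'x': 12, 'z': 5, 'y': 11}
i=8, x='x': counts = {'x': 20, 'z': 5, 'y': 11}
i=9, x='x': counts = {'x': 29, 'z': 5, 'y': 11}

{'x': 29, 'z': 5, 'y': 11}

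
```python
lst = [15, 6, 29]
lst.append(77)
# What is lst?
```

[15, 6, 29, 77]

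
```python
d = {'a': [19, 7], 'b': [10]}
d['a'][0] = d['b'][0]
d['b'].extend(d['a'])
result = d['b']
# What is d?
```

After line 1: d = {'a': [19, 7], 'b': [10]}
After line 2 (a[0] = b[0] = 10): d = {'a': [10, 7], 'b': [10]}
After line 3 (b.extend(a) appends [10, 7]): d = {'a': [10, 7], 'b': [10, 10, 7]}
After line 4: result = d['b'] = [10, 10, 7]

{'a': [10, 7], 'b': [10, 10, 7]}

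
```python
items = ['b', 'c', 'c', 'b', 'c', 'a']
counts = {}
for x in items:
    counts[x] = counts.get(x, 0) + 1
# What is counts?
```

Initial: counts = {}, items = ['b', 'c', 'c', 'b', 'c', 'a']
See 'b': counts = {'b': 1}
See 'c': counts = {'b': 1, 'c': 1}
See 'c': counts = {'b': 1, 'c': 2}
See 'b': counts = {'b': 2, 'c': 2}
See 'c': counts = {'b': 2, 'c': 3}
See 'a': counts = {'b': 2, 'c': 3, 'a': 1}

{'b': 2, 'c': 3, 'a': 1}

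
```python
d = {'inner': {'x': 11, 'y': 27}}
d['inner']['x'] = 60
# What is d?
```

After line 1: d = {'inner': {'x': 11, 'y': 27}}
After line 2 (inner x overwritten): d = {'inner': {'x': 60, 'y': 27}}

{'inner': {'x': 60, 'y': 27}}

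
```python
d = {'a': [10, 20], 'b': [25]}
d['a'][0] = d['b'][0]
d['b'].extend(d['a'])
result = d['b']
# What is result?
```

After line 1: d = {'a': [10, 20], 'b': [25]}
After line 2 (a[0] = b[0] = 25): d = {'a': [25, 20], 'b': [25]}
After line 3 (b.extend(a) appends [25, 20]): d = {'a': [25, 20], 'b': [25, 25, 20]}
After line 4: result = d['b'] = [25, 25, 20]

[25, 25, 20]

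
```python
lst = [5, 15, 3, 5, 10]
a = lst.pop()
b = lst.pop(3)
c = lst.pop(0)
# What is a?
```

After line 1: lst = [5, 15, 3, 5, 10]
After line 2 (pop() -> a = 10): lst = [5, 15, 3, 5]
After line 3 (pop(3) -> b = 5): lst = [5, 15, 3]
After line 4 (pop(0) -> c = 5): lst = [15, 3]

10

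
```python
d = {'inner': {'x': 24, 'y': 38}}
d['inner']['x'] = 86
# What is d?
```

After line 1: d = {'inner': {'x': 24, 'y': 38}}
After line 2 (inner x overwritten): d = {'inner': {'x': 86, 'y': 38}}

{'inner': {'x': 86, 'y': 38}}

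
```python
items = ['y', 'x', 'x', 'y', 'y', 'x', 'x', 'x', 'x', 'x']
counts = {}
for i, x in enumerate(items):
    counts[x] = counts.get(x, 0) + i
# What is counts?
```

Initial: counts = {}, items = ['y', 'x', 'x', 'y', 'y', 'x', 'x', 'x', 'x', 'x']
i=0, x='y': counts = {'y': 0}
i=1, x='x': counts = {'y': 0, 'x': 1}
i=2, x='x': counts = {'y': 0, 'x': 3}
i=3, x='y': counts = {'y': 3, 'x': 3}
i=4, x='y': counts = {'y': 7, 'x': 3}
i=5, x='x': counts = {'y': 7, 'x': 8}
i=6, x='x': counts = {'y': 7, 'x': 14}
i=7, x='x': counts = {'y': 7, 'x': 21}
i=8, x='x': counts = {'y': 7, 'x': 29}
i=9, x='x': counts = {'y': 7, 'x': 38}

{'y': 7, 'x': 38}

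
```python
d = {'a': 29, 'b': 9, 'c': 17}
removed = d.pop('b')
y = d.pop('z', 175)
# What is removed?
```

After line 1: d = {'a': 29, 'b': 9, 'c': 17}
After line 2 (pop 'b' returns 9): d = {'a': 29, 'c': 17}, removed = 9
After line 3 (pop 'z' missing, returns default 175): d = {'a': 29, 'c': 17}, y = 175

9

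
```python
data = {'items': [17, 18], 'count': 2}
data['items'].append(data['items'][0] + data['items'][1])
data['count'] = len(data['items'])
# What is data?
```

After line 1: data = {'items': [17, 18], 'count': 2}
After line 2 (append 17 + 18 = 35): data = {'items': [17, 18, 35], 'count': 2}
After line 3 (count = len(items) = 3): data = {'items': [17, 18, 35], 'count': 3}

{'items': [17, 18, 35], 'count': 3}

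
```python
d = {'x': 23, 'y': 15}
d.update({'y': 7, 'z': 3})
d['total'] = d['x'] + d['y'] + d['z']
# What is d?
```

After line 1: d = {'x': 23, 'y': 15}
After line 2 (y overwritten, z added): d = {'x': 23, 'y': 7, 'z': 3}
After line 3 (total = 23 + 7 + 3 = 33): d = {'x': 23, 'y': 7, 'z': 3, 'total': 33}

{'x': 23, 'y': 7, 'z': 3, 'total': 33}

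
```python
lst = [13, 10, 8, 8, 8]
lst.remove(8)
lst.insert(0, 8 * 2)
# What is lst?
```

After line 1: lst = [13, 10, 8, 8, 8]
After line 2 (remove first 8): lst = [13, 10, 8, 8]
After line 3 (insert 16 at index 0): lst = [16, 13, 10, 8, 8]

[16, 13, 10, 8, 8]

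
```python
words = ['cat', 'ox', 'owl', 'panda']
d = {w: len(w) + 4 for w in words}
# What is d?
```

{'cat': 7, 'ox': 6, 'owl': 7, 'panda': 9}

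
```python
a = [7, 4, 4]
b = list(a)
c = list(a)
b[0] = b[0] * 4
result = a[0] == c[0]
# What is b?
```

After line 1: a = [7, 4, 4]
After line 2 (b = list(a), copy): a = [7, 4, 4], b = [7, 4, 4]
After line 3 (c = list(a) is a copy, new object): c = [7, 4, 4]
After line 4 (b[0] = 7 * 4 = 28; only b mutates (copy)): a = [7, 4, 4], b = [28, 4, 4], c = [7, 4, 4]
After line 5 (a[0] = 7, c[0] = 7; result = True)

[28, 4, 4]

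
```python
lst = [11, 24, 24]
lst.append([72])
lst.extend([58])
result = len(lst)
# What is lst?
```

After line 1: lst = [11, 24, 24]
After line 2 (append adds [72] as single element): lst = [11, 24, 24, [72]]
After line 3 (extend unpacks [58], adds 58): lst = [11, 24, 24, [72], 58]
After line 4: result = len(lst) = 5

[11, 24, 24, [72], 58]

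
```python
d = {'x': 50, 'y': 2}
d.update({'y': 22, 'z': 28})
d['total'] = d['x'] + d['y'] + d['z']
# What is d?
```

After line 1: d = {'x': 50, 'y': 2}
After line 2 (y overwritten, z added): d = {'x': 50, 'y': 22, 'z': 28}
After line 3 (total = 50 + 22 + 28 = 100): d = {'x': 50, 'y': 22, 'z': 28, 'total': 100}

{'x': 50, 'y': 22, 'z': 28, 'total': 100}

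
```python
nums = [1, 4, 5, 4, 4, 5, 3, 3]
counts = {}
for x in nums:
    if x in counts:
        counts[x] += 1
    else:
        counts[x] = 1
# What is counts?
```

Initial: counts = {}, nums = [1, 4, 5, 4, 4, 5, 3, 3]
See 1: counts = {1: 1}
See 4: counts = {1: 1, 4: 1}
See 5: counts = {1: 1, 4: 1, 5: 1}
See 4: counts = {1: 1, 4: 2, 5: 1}
See 4: counts = {1: 1, 4: 3, 5: 1}
See 5: counts = {1: 1, 4: 3, 5: 2}
See 3: counts = {1: 1, 4: 3, 5: 2, 3: 1}
See 3: counts = {1: 1, 4: 3, 5: 2, 3: 2}

{1: 1, 4: 3, 5: 2, 3: 2}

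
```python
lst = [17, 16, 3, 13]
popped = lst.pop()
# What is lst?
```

[17, 16, 3]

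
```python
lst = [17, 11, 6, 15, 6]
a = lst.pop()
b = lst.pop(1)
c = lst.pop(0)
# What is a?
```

After line 1: lst = [17, 11, 6, 15, 6]
After line 2 (pop() -> a = 6): lst = [17, 11, 6, 15]
After line 3 (pop(1) -> b = 11): lst = [17, 6, 15]
After line 4 (pop(0) -> c = 17): lst = [6, 15]

6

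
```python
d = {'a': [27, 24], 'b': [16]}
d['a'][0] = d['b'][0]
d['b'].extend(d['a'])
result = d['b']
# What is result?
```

After line 1: d = {'a': [27, 24], 'b': [16]}
After line 2 (a[0] = b[0] = 16): d = {'a': [16, 24], 'b': [16]}
After line 3 (b.extend(a) appends [16, 24]): d = {'a': [16, 24], 'b': [16, 16, 24]}
After line 4: result = d['b'] = [16, 16, 24]

[16, 16, 24]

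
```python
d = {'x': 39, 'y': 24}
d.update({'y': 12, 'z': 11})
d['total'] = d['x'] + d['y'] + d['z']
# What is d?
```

After line 1: d = {'x': 39, 'y': 24}
After line 2 (y overwritten, z added): d = {'x': 39, 'y': 12, 'z': 11}
After line 3 (total = 39 + 12 + 11 = 62): d = {'x': 39, 'y': 12, 'z': 11, 'total': 62}

{'x': 39, 'y': 12, 'z': 11, 'total': 62}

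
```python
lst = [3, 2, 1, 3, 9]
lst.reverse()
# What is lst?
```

[9, 3, 1, 2, 3]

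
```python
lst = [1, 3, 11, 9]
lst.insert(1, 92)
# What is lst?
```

[1, 92, 3, 11, 9]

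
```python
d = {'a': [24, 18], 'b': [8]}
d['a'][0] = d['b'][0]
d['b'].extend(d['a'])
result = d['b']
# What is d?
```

After line 1: d = {'a': [24, 18], 'b': [8]}
After line 2 (a[0] = b[0] = 8): d = {'a': [8, 18], 'b': [8]}
After line 3 (b.extend(a) appends [8, 18]): d = {'a': [8, 18], 'b': [8, 8, 18]}
After line 4: result = d['b'] = [8, 8, 18]

{'a': [8, 18], 'b': [8, 8, 18]}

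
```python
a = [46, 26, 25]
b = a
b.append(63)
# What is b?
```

After line 1: a = [46, 26, 25]
After line 2 (b = a is an alias, same object): a = [46, 26, 25], b = [46, 26, 25]
After line 3 (b.append mutates the shared list): a = [46, 26, 25, 63], b = [46, 26, 25, 63]

[46, 26, 25, 63]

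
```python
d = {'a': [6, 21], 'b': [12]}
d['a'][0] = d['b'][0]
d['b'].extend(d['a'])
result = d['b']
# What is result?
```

After line 1: d = {'a': [6, 21], 'b': [12]}
After line 2 (a[0] = b[0] = 12): d = {'a': [12, 21], 'b': [12]}
After line 3 (b.extend(a) appends [12, 21]): d = {'a': [12, 21], 'b': [12, 12, 21]}
After line 4: result = d['b'] = [12, 12, 21]

[12, 12, 21]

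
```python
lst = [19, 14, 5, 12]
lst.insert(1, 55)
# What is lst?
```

[19, 55, 14, 5, 12]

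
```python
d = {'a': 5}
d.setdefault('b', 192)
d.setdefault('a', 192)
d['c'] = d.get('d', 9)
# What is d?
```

After line 1: d = {'a': 5}
After line 2 (setdefault adds 'b'=192): d = {'a': 5, 'b': 192}
After line 3 (setdefault 'a' no-op, already exists): d = {'a': 5, 'b': 192}
After line 4 (get('d', 9) returns default since 'd' not in d): d = {'a': 5, 'b': 192, 'c': 9}

{'a': 5, 'b': 192, 'c': 9}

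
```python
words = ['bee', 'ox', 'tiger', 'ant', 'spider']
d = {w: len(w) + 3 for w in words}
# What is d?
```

{'bee': 6, 'ox': 5, 'tiger': 8, 'ant': 6, 'spider': 9}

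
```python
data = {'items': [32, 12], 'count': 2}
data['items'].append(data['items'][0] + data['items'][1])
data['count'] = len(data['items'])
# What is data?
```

After line 1: data = {'items': [32, 12], 'count': 2}
After line 2 (append 32 + 12 = 44): data = {'items': [32, 12, 44], 'count': 2}
After line 3 (count = len(items) = 3): data = {'items': [32, 12, 44], 'count': 3}

{'items': [32, 12, 44], 'count': 3}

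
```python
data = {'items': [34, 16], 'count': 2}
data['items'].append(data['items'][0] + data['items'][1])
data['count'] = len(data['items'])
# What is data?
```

After line 1: data = {'items': [34, 16], 'count': 2}
After line 2 (append 34 + 16 = 50): data = {'items': [34, 16, 50], 'count': 2}
After line 3 (count = len(items) = 3): data = {'items': [34, 16, 50], 'count': 3}

{'items': [34, 16, 50], 'count': 3}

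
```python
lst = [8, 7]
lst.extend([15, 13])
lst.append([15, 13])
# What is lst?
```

After line 1: lst = [8, 7]
After line 2 (extend unpacks [15, 13]): lst = [8, 7, 15, 13]
After line 3 (append adds [15, 13] as single element): lst = [8, 7, 15, 13, [15, 13]]

[8, 7, 15, 13, [15, 13]]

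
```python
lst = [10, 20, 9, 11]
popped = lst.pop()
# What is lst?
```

[10, 20, 9]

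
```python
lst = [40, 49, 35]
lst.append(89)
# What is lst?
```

[40, 49, 35, 89]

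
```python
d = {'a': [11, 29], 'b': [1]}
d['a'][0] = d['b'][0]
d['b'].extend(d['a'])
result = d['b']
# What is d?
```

After line 1: d = {'a': [11, 29], 'b': [1]}
After line 2 (a[0] = b[0] = 1): d = {'a': [1, 29], 'b': [1]}
After line 3 (b.extend(a) appends [1, 29]): d = {'a': [1, 29], 'b': [1, 1, 29]}
After line 4: result = d['b'] = [1, 1, 29]

{'a': [1, 29], 'b': [1, 1, 29]}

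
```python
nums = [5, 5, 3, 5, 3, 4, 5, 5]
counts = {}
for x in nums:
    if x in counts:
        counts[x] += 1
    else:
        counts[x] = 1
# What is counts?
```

Initial: counts = {}, nums = [5, 5, 3, 5, 3, 4, 5, 5]
See 5: counts = {5: 1}
See 5: counts = {5: 2}
See 3: counts = {5: 2, 3: 1}
See 5: counts = {5: 3, 3: 1}
See 3: counts = {5: 3, 3: 2}
See 4: counts = {5: 3, 3: 2, 4: 1}
See 5: counts = {5: 4, 3: 2, 4: 1}
See 5: counts = {5: 5, 3: 2, 4: 1}

{5: 5, 3: 2, 4: 1}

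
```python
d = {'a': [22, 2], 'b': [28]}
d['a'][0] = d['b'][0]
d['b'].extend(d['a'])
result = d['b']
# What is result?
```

After line 1: d = {'a': [22, 2], 'b': [28]}
After line 2 (a[0] = b[0] = 28): d = {'a': [28, 2], 'b': [28]}
After line 3 (b.extend(a) appends [28, 2]): d = {'a': [28, 2], 'b': [28, 28, 2]}
After line 4: result = d['b'] = [28, 28, 2]

[28, 28, 2]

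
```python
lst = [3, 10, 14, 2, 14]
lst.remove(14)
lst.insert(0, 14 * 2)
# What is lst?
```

After line 1: lst = [3, 10, 14, 2, 14]
After line 2 (remove first 14): lst = [3, 10, 2, 14]
After line 3 (insert 28 at index 0): lst = [28, 3, 10, 2, 14]

[28, 3, 10, 2, 14]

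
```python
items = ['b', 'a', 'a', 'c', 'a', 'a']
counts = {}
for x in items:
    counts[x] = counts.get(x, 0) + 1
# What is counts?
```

Initial: counts = {}, items = ['b', 'a', 'a', 'c', 'a', 'a']
See 'b': counts = {'b': 1}
See 'a': counts = {'b': 1, 'a': 1}
See 'a': counts = {'b': 1, 'a': 2}
See 'c': counts = {'b': 1, 'a': 2, 'c': 1}
See 'a': counts = {'b': 1, 'a': 3, 'c': 1}
See 'a': counts = {'b': 1, 'a': 4, 'c': 1}

{'b': 1, 'a': 4, 'c': 1}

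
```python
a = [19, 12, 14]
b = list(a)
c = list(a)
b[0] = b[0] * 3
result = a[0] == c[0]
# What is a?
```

After line 1: a = [19, 12, 14]
After line 2 (b = list(a), copy): a = [19, 12, 14], b = [19, 12, 14]
After line 3 (c = list(a) is a copy, new object): c = [19, 12, 14]
After line 4 (b[0] = 19 * 3 = 57; only b mutates (copy)): a = [19, 12, 14], b = [57, 12, 14], c = [19, 12, 14]
After line 5 (a[0] = 19, c[0] = 19; result = True)

[19, 12, 14]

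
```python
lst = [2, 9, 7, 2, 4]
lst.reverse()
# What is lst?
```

[4, 2, 7, 9, 2]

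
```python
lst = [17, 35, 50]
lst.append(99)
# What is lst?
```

[17, 35, 50, 99]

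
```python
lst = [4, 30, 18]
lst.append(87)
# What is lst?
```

[4, 30, 18, 87]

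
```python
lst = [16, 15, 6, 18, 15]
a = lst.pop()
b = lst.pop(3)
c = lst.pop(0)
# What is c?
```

After line 1: lst = [16, 15, 6, 18, 15]
After line 2 (pop() -> a = 15): lst = [16, 15, 6, 18]
After line 3 (pop(3) -> b = 18): lst = [16, 15, 6]
After line 4 (pop(0) -> c = 16): lst = [15, 6]

16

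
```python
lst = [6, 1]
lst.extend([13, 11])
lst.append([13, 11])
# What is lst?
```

After line 1: lst = [6, 1]
After line 2 (extend unpacks [13, 11]): lst = [6, 1, 13, 11]
After line 3 (append adds [13, 11] as single element): lst = [6, 1, 13, 11, [13, 11]]

[6, 1, 13, 11, [13, 11]]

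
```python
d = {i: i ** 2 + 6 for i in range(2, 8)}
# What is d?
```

{2: 10, 3: 15, 4: 22, 5: 31, 6: 42, 7: 55}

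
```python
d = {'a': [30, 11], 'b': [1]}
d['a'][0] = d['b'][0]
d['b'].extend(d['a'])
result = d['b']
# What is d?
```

After line 1: d = {'a': [30, 11], 'b': [1]}
After line 2 (a[0] = b[0] = 1): d = {'a': [1, 11], 'b': [1]}
After line 3 (b.extend(a) appends [1, 11]): d = {'a': [1, 11], 'b': [1, 1, 11]}
After line 4: result = d['b'] = [1, 1, 11]

{'a': [1, 11], 'b': [1, 1, 11]}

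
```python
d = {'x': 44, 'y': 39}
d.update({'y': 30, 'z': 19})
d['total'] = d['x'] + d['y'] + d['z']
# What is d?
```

After line 1: d = {'x': 44, 'y': 39}
After line 2 (y overwritten, z added): d = {'x': 44, 'y': 30, 'z': 19}
After line 3 (total = 44 + 30 + 19 = 93): d = {'x': 44, 'y': 30, 'z': 19, 'total': 93}

{'x': 44, 'y': 30, 'z': 19, 'total': 93}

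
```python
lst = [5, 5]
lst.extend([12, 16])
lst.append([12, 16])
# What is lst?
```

After line 1: lst = [5, 5]
After line 2 (extend unpacks [12, 16]): lst = [5, 5, 12, 16]
After line 3 (append adds [12, 16] as single element): lst = [5, 5, 12, 16, [12, 16]]

[5, 5, 12, 16, [12, 16]]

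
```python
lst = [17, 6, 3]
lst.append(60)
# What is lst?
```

[17, 6, 3, 60]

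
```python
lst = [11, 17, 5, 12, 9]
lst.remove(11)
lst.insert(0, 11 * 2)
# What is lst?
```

After line 1: lst = [11, 17, 5, 12, 9]
After line 2 (remove first 11): lst = [17, 5, 12, 9]
After line 3 (insert 22 at index 0): lst = [22, 17, 5, 12, 9]

[22, 17, 5, 12, 9]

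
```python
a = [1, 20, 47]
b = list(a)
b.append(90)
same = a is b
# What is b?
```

After line 1: a = [1, 20, 47]
After line 2 (b = list(a) is a shallow copy, new object): a = [1, 20, 47], b = [1, 20, 47]
After line 3 (append only mutates b): a = [1, 20, 47], b = [1, 20, 47, 90]
After line 4 (same = a is b; different objects -> False): same = False

[1, 20, 47, 90]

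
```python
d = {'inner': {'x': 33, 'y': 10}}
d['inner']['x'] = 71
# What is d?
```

After line 1: d = {'inner': {'x': 33, 'y': 10}}
After line 2 (inner x overwritten): d = {'inner': {'x': 71, 'y': 10}}

{'inner': {'x': 71, 'y': 10}}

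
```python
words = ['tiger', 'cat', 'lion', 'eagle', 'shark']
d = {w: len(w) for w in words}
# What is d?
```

{'tiger': 5, 'cat': 3, 'lion': 4, 'eagle': 5, 'shark': 5}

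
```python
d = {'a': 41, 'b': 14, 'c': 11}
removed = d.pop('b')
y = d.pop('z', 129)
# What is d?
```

After line 1: d = {'a': 41, 'b': 14, 'c': 11}
After line 2 (pop 'b' returns 14): d = {'a': 41, 'c': 11}, removed = 14
After line 3 (pop 'z' missing, returns default 129): d = {'a': 41, 'c': 11}, y = 129

{'a': 41, 'c': 11}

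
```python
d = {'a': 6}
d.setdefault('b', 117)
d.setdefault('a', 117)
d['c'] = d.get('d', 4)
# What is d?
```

After line 1: d = {'a': 6}
After line 2 (setdefault adds 'b'=117): d = {'a': 6, 'b': 117}
After line 3 (setdefault 'a' no-op, already exists): d = {'a': 6, 'b': 117}
After line 4 (get('d', 4) returns default since 'd' not in d): d = {'a': 6, 'b': 117, 'c': 4}

{'a': 6, 'b': 117, 'c': 4}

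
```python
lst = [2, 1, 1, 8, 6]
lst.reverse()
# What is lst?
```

[6, 8, 1, 1, 2]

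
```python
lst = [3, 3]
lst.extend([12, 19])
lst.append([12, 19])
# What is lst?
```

After line 1: lst = [3, 3]
After line 2 (extend unpacks [12, 19]): lst = [3, 3, 12, 19]
After line 3 (append adds [12, 19] as single element): lst = [3, 3, 12, 19, [12, 19]]

[3, 3, 12, 19, [12, 19]]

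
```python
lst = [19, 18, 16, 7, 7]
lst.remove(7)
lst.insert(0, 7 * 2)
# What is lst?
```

After line 1: lst = [19, 18, 16, 7, 7]
After line 2 (remove first 7): lst = [19, 18, 16, 7]
After line 3 (insert 14 at index 0): lst = [14, 19, 18, 16, 7]

[14, 19, 18, 16, 7]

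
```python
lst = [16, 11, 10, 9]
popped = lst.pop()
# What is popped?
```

9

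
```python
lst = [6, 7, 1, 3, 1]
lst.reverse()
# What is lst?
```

[1, 3, 1, 7, 6]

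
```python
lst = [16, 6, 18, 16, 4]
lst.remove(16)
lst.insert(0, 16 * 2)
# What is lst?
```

After line 1: lst = [16, 6, 18, 16, 4]
After line 2 (remove first 16): lst = [6, 18, 16, 4]
After line 3 (insert 32 at index 0): lst = [32, 6, 18, 16, 4]

[32, 6, 18, 16, 4]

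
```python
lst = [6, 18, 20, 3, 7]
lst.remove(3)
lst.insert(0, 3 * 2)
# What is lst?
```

After line 1: lst = [6, 18, 20, 3, 7]
After line 2 (remove first 3): lst = [6, 18, 20, 7]
After line 3 (insert 6 at index 0): lst = [6, 6, 18, 20, 7]

[6, 6, 18, 20, 7]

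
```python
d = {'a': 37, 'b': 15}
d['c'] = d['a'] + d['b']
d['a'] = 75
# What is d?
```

After line 1: d = {'a': 37, 'b': 15}
After line 2 (d['c'] = 37 + 15): d = {'a': 37, 'b': 15, 'c': 52}
After line 3: d = {'a': 75, 'b': 15, 'c': 52}

{'a': 75, 'b': 15, 'c': 52}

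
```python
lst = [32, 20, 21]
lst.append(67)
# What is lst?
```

[32, 20, 21, 67]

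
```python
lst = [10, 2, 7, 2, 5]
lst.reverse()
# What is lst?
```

[5, 2, 7, 2, 10]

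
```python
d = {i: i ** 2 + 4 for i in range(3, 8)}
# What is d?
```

{3: 13, 4: 20, 5: 29, 6: 40, 7: 53}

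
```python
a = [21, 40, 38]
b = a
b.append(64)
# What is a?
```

After line 1: a = [21, 40, 38]
After line 2 (b = a is an alias, same object): a = [21, 40, 38], b = [21, 40, 38]
After line 3 (b.append mutates the shared list): a = [21, 40, 38, 64], b = [21, 40, 38, 64]

[21, 40, 38, 64]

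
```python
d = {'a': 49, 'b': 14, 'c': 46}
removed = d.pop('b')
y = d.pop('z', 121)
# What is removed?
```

After line 1: d = {'a': 49, 'b': 14, 'c': 46}
After line 2 (pop 'b' returns 14): d = {'a': 49, 'c': 46}, removed = 14
After line 3 (pop 'z' missing, returns default 121): d = {'a': 49, 'c': 46}, y = 121

14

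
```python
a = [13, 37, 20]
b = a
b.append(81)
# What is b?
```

After line 1: a = [13, 37, 20]
After line 2 (b = a is an alias, same object): a = [13, 37, 20], b = [13, 37, 20]
After line 3 (b.append mutates the shared list): a = [13, 37, 20, 81], b = [13, 37, 20, 81]

[13, 37, 20, 81]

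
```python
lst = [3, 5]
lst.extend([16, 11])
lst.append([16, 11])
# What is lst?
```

After line 1: lst = [3, 5]
After line 2 (extend unpacks [16, 11]): lst = [3, 5, 16, 11]
After line 3 (append adds [16, 11] as single element): lst = [3, 5, 16, 11, [16, 11]]

[3, 5, 16, 11, [16, 11]]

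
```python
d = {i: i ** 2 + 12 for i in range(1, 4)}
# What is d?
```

{1: 13, 2: 16, 3: 21}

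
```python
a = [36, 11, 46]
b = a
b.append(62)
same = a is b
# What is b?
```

After line 1: a = [36, 11, 46]
After line 2 (b = a is an alias, same object): a = [36, 11, 46], b = [36, 11, 46]
After line 3 (b.append mutates the shared list): a = [36, 11, 46, 62], b = [36, 11, 46, 62]
After line 4 (same = a is b; same object -> True): same = True

[36, 11, 46, 62]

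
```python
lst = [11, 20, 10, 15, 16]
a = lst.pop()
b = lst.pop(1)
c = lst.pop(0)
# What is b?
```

After line 1: lst = [11, 20, 10, 15, 16]
After line 2 (pop() -> a = 16): lst = [11, 20, 10, 15]
After line 3 (pop(1) -> b = 20): lst = [11, 10, 15]
After line 4 (pop(0) -> c = 11): lst = [10, 15]

20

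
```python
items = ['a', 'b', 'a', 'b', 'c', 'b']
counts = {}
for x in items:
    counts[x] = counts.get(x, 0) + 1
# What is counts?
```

Initial: counts = {}, items = ['a', 'b', 'a', 'b', 'c', 'b']
See 'a': counts = {'a': 1}
See 'b': counts = {'a': 1, 'b': 1}
See 'a': counts = {'a': 2, 'b': 1}
See 'b': counts = {'a': 2, 'b': 2}
See 'c': counts = {'a': 2, 'b': 2, 'c': 1}
See 'b': counts = {'a': 2, 'b': 3, 'c': 1}

{'a': 2, 'b': 3, 'c': 1}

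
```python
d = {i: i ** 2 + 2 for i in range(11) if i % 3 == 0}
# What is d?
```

{0: 2, 3: 11, 6: 38, 9: 83}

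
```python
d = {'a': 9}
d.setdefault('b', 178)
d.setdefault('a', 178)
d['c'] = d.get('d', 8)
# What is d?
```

After line 1: d = {'a': 9}
After line 2 (setdefault adds 'b'=178): d = {'a': 9, 'b': 178}
After line 3 (setdefault 'a' no-op, already exists): d = {'a': 9, 'b': 178}
After line 4 (get('d', 8) returns default since 'd' not in d): d = {'a': 9, 'b': 178, 'c': 8}

{'a': 9, 'b': 178, 'c': 8}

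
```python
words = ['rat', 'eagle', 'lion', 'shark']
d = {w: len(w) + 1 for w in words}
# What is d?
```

{'rat': 4, 'eagle': 6, 'lion': 5, 'shark': 6}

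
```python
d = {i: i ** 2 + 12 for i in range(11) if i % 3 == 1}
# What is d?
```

{1: 13, 4: 28, 7: 61, 10: 112}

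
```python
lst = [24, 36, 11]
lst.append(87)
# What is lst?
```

[24, 36, 11, 87]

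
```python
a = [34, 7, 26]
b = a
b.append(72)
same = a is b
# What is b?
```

After line 1: a = [34, 7, 26]
After line 2 (b = a is an alias, same object): a = [34, 7, 26], b = [34, 7, 26]
After line 3 (b.append mutates the shared list): a = [34, 7, 26, 72], b = [34, 7, 26, 72]
After line 4 (same = a is b; same object -> True): same = True

[34, 7, 26, 72]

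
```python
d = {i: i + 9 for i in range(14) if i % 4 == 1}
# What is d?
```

{1: 10, 5: 14, 9: 18, 13: 22}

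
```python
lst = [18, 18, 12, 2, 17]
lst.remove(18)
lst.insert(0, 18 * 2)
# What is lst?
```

After line 1: lst = [18, 18, 12, 2, 17]
After line 2 (remove first 18): lst = [18, 12, 2, 17]
After line 3 (insert 36 at index 0): lst = [36, 18, 12, 2, 17]

[36, 18, 12, 2, 17]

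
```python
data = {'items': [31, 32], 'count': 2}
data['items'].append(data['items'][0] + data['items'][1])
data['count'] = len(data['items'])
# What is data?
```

After line 1: data = {'items': [31, 32], 'count': 2}
After line 2 (append 31 + 32 = 63): data = {'items': [31, 32, 63], 'count': 2}
After line 3 (count = len(items) = 3): data = {'items': [31, 32, 63], 'count': 3}

{'items': [31, 32, 63], 'count': 3}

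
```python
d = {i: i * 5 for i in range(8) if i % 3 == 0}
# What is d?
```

{0: 0, 3: 15, 6: 30}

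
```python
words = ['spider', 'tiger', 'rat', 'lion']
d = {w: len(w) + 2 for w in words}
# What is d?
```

{'spider': 8, 'tiger': 7, 'rat': 5, 'lion': 6}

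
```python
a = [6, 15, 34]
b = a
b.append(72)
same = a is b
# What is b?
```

After line 1: a = [6, 15, 34]
After line 2 (b = a is an alias, same object): a = [6, 15, 34], b = [6, 15, 34]
After line 3 (b.append mutates the shared list): a = [6, 15, 34, 72], b = [6, 15, 34, 72]
After line 4 (same = a is b; same object -> True): same = True

[6, 15, 34, 72]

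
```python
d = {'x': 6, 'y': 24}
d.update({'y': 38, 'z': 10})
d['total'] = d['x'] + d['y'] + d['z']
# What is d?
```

After line 1: d = {'x': 6, 'y': 24}
After line 2 (y overwritten, z added): d = {'x': 6, 'y': 38, 'z': 10}
After line 3 (total = 6 + 38 + 10 = 54): d = {'x': 6, 'y': 38, 'z': 10, 'total': 54}

{'x': 6, 'y': 38, 'z': 10, 'total': 54}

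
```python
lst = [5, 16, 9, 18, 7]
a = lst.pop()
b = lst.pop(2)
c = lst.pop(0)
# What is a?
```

After line 1: lst = [5, 16, 9, 18, 7]
After line 2 (pop() -> a = 7): lst = [5, 16, 9, 18]
After line 3 (pop(2) -> b = 9): lst = [5, 16, 18]
After line 4 (pop(0) -> c = 5): lst = [16, 18]

7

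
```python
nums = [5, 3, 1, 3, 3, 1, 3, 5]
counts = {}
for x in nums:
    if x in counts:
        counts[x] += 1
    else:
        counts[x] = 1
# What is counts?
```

Initial: counts = {}, nums = [5, 3, 1, 3, 3, 1, 3, 5]
See 5: counts = {5: 1}
See 3: counts = {5: 1, 3: 1}
See 1: counts = {5: 1, 3: 1, 1: 1}
See 3: counts = {5: 1, 3: 2, 1: 1}
See 3: counts = {5: 1, 3: 3, 1: 1}
See 1: counts = {5: 1, 3: 3, 1: 2}
See 3: counts = {5: 1, 3: 4, 1: 2}
See 5: counts = {5: 2, 3: 4, 1: 2}

{5: 2, 3: 4, 1: 2}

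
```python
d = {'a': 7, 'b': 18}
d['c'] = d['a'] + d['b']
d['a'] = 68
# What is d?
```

After line 1: d = {'a': 7, 'b': 18}
After line 2 (d['c'] = 7 + 18): d = {'a': 7, 'b': 18, 'c': 25}
After line 3: d = {'a': 68, 'b': 18, 'c': 25}

{'a': 68, 'b': 18, 'c': 25}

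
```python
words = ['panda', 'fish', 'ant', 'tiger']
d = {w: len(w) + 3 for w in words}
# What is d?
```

{'panda': 8, 'fish': 7, 'ant': 6, 'tiger': 8}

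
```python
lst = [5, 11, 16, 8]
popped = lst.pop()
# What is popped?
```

8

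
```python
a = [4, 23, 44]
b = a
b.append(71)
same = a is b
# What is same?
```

After line 1: a = [4, 23, 44]
After line 2 (b = a is an alias, same object): a = [4, 23, 44], b = [4, 23, 44]
After line 3 (b.append mutates the shared list): a = [4, 23, 44, 71], b = [4, 23, 44, 71]
After line 4 (same = a is b; same object -> True): same = True

True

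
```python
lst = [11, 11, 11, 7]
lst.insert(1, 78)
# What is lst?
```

[11, 78, 11, 11, 7]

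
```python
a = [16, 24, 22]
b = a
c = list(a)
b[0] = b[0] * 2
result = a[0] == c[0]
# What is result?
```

After line 1: a = [16, 24, 22]
After line 2 (b = a, alias): a = [16, 24, 22], b = [16, 24, 22]
After line 3 (c = list(a) is a copy, new object): c = [16, 24, 22]
After line 4 (b[0] = 16 * 2 = 32; mutates shared a/b): a = b = [32, 24, 22], c = [16, 24, 22]
After line 5 (a[0] = 32, c[0] = 16; result = False)

False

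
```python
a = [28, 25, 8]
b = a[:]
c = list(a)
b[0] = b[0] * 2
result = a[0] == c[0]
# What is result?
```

After line 1: a = [28, 25, 8]
After line 2 (b = a[:], copy): a = [28, 25, 8], b = [28, 25, 8]
After line 3 (c = list(a) is a copy, new object): c = [28, 25, 8]
After line 4 (b[0] = 28 * 2 = 56; only b mutates (copy)): a = [28, 25, 8], b = [56, 25, 8], c = [28, 25, 8]
After line 5 (a[0] = 28, c[0] = 28; result = True)

True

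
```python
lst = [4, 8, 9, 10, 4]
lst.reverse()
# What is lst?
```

[4, 10, 9, 8, 4]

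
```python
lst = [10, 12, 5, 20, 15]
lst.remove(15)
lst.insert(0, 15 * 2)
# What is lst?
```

After line 1: lst = [10, 12, 5, 20, 15]
After line 2 (remove first 15): lst = [10, 12, 5, 20]
After line 3 (insert 30 at index 0): lst = [30, 10, 12, 5, 20]

[30, 10, 12, 5, 20]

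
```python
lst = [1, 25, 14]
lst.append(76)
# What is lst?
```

[1, 25, 14, 76]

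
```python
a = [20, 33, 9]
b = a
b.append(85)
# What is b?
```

After line 1: a = [20, 33, 9]
After line 2 (b = a is an alias, same object): a = [20, 33, 9], b = [20, 33, 9]
After line 3 (b.append mutates the shared list): a = [20, 33, 9, 85], b = [20, 33, 9, 85]

[20, 33, 9, 85]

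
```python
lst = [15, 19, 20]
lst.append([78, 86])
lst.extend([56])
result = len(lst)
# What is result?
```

After line 1: lst = [15, 19, 20]
After line 2 (append adds [78, 86] as single element): lst = [15, 19, 20, [78, 86]]
After line 3 (extend unpacks [56], adds 56): lst = [15, 19, 20, [78, 86], 56]
After line 4: result = len(lst) = 5

5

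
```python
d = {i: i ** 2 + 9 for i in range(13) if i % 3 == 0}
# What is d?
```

{0: 9, 3: 18, 6: 45, 9: 90, 12: 153}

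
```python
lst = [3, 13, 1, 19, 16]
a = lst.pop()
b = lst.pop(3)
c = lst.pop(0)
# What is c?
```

After line 1: lst = [3, 13, 1, 19, 16]
After line 2 (pop() -> a = 16): lst = [3, 13, 1, 19]
After line 3 (pop(3) -> b = 19): lst = [3, 13, 1]
After line 4 (pop(0) -> c = 3): lst = [13, 1]

3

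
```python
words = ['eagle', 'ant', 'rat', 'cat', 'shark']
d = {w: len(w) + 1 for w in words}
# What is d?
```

{'eagle': 6, 'ant': 4, 'rat': 4, 'cat': 4, 'shark': 6}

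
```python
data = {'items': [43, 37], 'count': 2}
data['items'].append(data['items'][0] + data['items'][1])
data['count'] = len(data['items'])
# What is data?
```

After line 1: data = {'items': [43, 37], 'count': 2}
After line 2 (append 43 + 37 = 80): data = {'items': [43, 37, 80], 'count': 2}
After line 3 (count = len(items) = 3): data = {'items': [43, 37, 80], 'count': 3}

{'items': [43, 37, 80], 'count': 3}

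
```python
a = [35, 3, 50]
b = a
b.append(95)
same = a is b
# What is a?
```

After line 1: a = [35, 3, 50]
After line 2 (b = a is an alias, same object): a = [35, 3, 50], b = [35, 3, 50]
After line 3 (b.append mutates the shared list): a = [35, 3, 50, 95], b = [35, 3, 50, 95]
After line 4 (same = a is b; same object -> True): same = True

[35, 3, 50, 95]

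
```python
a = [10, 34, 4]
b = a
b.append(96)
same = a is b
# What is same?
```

After line 1: a = [10, 34, 4]
After line 2 (b = a is an alias, same object): a = [10, 34, 4], b = [10, 34, 4]
After line 3 (b.append mutates the shared list): a = [10, 34, 4, 96], b = [10, 34, 4, 96]
After line 4 (same = a is b; same object -> True): same = True

True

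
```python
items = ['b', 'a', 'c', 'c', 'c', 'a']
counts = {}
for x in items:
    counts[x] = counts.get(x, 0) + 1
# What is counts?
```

Initial: counts = {}, items = ['b', 'a', 'c', 'c', 'c', 'a']
See 'b': counts = {'b': 1}
See 'a': counts = {'b': 1, 'a': 1}
See 'c': counts = {'b': 1, 'a': 1, 'c': 1}
See 'c': counts = {'b': 1, 'a': 1, 'c': 2}
See 'c': counts = {'b': 1, 'a': 1, 'c': 3}
See 'a': counts = {'b': 1, 'a': 2, 'c': 3}

{'b': 1, 'a': 2, 'c': 3}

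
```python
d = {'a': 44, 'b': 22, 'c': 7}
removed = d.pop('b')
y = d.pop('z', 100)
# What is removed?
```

After line 1: d = {'a': 44, 'b': 22, 'c': 7}
After line 2 (pop 'b' returns 22): d = {'a': 44, 'c': 7}, removed = 22
After line 3 (pop 'z' missing, returns default 100): d = {'a': 44, 'c': 7}, y = 100

22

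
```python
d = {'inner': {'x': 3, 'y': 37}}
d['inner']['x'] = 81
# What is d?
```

After line 1: d = {'inner': {'x': 3, 'y': 37}}
After line 2 (inner x overwritten): d = {'inner': {'x': 81, 'y': 37}}

{'inner': {'x': 81, 'y': 37}}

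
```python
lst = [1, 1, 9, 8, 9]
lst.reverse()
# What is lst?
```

[9, 8, 9, 1, 1]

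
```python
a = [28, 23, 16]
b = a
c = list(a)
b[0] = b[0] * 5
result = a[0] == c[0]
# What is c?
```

After line 1: a = [28, 23, 16]
After line 2 (b = a, alias): a = [28, 23, 16], b = [28, 23, 16]
After line 3 (c = list(a) is a copy, new object): c = [28, 23, 16]
After line 4 (b[0] = 28 * 5 = 140; mutates shared a/b): a = b = [140, 23, 16], c = [28, 23, 16]
After line 5 (a[0] = 140, c[0] = 28; result = False)

[28, 23, 16]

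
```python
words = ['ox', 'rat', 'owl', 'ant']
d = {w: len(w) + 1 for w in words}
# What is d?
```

{'ox': 3, 'rat': 4, 'owl': 4, 'ant': 4}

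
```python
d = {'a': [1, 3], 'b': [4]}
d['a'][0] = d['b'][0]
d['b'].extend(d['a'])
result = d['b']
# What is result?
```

After line 1: d = {'a': [1, 3], 'b': [4]}
After line 2 (a[0] = b[0] = 4): d = {'a': [4, 3], 'b': [4]}
After line 3 (b.extend(a) appends [4, 3]): d = {'a': [4, 3], 'b': [4, 4, 3]}
After line 4: result = d['b'] = [4, 4, 3]

[4, 4, 3]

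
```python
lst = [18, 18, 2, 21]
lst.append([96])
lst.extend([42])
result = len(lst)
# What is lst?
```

After line 1: lst = [18, 18, 2, 21]
After line 2 (append adds [96] as single element): lst = [18, 18, 2, 21, [96]]
After line 3 (extend unpacks [42], adds 42): lst = [18, 18, 2, 21, [96], 42]
After line 4: result = len(lst) = 6

[18, 18, 2, 21, [96], 42]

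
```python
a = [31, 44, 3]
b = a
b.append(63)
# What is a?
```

After line 1: a = [31, 44, 3]
After line 2 (b = a is an alias, same object): a = [31, 44, 3], b = [31, 44, 3]
After line 3 (b.append mutates the shared list): a = [31, 44, 3, 63], b = [31, 44, 3, 63]

[31, 44, 3, 63]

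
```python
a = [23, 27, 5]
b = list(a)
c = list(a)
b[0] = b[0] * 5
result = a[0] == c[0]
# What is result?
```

After line 1: a = [23, 27, 5]
After line 2 (b = list(a), copy): a = [23, 27, 5], b = [23, 27, 5]
After line 3 (c = list(a) is a copy, new object): c = [23, 27, 5]
After line 4 (b[0] = 23 * 5 = 115; only b mutates (copy)): a = [23, 27, 5], b = [115, 27, 5], c = [23, 27, 5]
After line 5 (a[0] = 23, c[0] = 23; result = True)

True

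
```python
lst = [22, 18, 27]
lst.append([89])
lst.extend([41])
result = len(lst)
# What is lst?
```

After line 1: lst = [22, 18, 27]
After line 2 (append adds [89] as single element): lst = [22, 18, 27, [89]]
After line 3 (extend unpacks [41], adds 41): lst = [22, 18, 27, [89], 41]
After line 4: result = len(lst) = 5

[22, 18, 27, [89], 41]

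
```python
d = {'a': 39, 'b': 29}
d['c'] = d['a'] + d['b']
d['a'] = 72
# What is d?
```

After line 1: d = {'a': 39, 'b': 29}
After line 2 (d['c'] = 39 + 29): d = {'a': 39, 'b': 29, 'c': 68}
After line 3: d = {'a': 72, 'b': 29, 'c': 68}

{'a': 72, 'b': 29, 'c': 68}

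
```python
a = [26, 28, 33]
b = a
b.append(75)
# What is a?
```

After line 1: a = [26, 28, 33]
After line 2 (b = a is an alias, same object): a = [26, 28, 33], b = [26, 28, 33]
After line 3 (b.append mutates the shared list): a = [26, 28, 33, 75], b = [26, 28, 33, 75]

[26, 28, 33, 75]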